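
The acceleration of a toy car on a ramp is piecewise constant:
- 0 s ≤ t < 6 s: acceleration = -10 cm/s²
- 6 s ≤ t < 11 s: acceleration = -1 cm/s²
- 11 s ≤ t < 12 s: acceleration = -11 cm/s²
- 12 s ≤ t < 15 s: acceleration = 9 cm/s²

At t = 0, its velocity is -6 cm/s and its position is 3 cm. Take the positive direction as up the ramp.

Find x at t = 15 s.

On each constant-a segment, Δv = aΔt and Δx = v₀Δt + ½aΔt²; chain segment to segment.
0–6 s: v starts -6 cm/s; Δx = -6·6 + ½·-10·6² = -216 cm; v ends -66 cm/s.
6–11 s: v starts -66 cm/s; Δx = -66·5 + ½·-1·5² = -342.5 cm; v ends -71 cm/s.
11–12 s: v starts -71 cm/s; Δx = -71·1 + ½·-11·1² = -76.5 cm; v ends -82 cm/s.
12–15 s: v starts -82 cm/s; Δx = -82·3 + ½·9·3² = -205.5 cm; v ends -55 cm/s.
x(15) = 3 + Σ Δx = -837.5 cm.

-837.5 cm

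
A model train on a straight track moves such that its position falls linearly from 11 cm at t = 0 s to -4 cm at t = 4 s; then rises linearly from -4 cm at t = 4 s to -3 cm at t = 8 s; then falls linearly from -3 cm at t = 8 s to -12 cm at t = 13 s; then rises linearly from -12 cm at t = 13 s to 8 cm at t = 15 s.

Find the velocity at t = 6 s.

0.25 cm/s

Velocity is the slope of the x-t graph on 4–8 s: (-3 − -4)/(8 − 4) = 0.25 cm/s.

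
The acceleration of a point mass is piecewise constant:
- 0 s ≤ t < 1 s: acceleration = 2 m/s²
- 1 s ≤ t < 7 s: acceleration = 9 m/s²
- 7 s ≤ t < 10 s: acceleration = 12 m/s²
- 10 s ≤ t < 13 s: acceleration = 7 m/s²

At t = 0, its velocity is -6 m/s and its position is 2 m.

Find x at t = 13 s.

628.5 m

On each constant-a segment, Δv = aΔt and Δx = v₀Δt + ½aΔt²; chain segment to segment.
0–1 s: v starts -6 m/s; Δx = -6·1 + ½·2·1² = -5 m; v ends -4 m/s.
1–7 s: v starts -4 m/s; Δx = -4·6 + ½·9·6² = 138 m; v ends 50 m/s.
7–10 s: v starts 50 m/s; Δx = 50·3 + ½·12·3² = 204 m; v ends 86 m/s.
10–13 s: v starts 86 m/s; Δx = 86·3 + ½·7·3² = 289.5 m; v ends 107 m/s.
x(13) = 2 + Σ Δx = 628.5 m.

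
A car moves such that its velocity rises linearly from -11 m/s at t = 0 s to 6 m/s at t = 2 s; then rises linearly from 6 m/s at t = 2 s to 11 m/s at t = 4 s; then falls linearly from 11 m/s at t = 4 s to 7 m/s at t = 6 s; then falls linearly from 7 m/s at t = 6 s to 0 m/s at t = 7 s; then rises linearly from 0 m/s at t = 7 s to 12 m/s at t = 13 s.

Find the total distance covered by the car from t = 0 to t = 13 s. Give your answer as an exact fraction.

2847/34 m

Distance (not displacement) is the total path length: add the absolute areas under v-t.
0–2 s: v = 0 at t = 22/17 s; triangle areas 121/17 + 36/17 = 157/17 m
2–4 s: |½(6 + 11)(2)| = 17 m
4–6 s: |½(11 + 7)(2)| = 18 m
6–7 s: |½(7 + 0)(1)| = 3.5 m
7–13 s: |½(0 + 12)(6)| = 36 m
Total distance = 2847/34 m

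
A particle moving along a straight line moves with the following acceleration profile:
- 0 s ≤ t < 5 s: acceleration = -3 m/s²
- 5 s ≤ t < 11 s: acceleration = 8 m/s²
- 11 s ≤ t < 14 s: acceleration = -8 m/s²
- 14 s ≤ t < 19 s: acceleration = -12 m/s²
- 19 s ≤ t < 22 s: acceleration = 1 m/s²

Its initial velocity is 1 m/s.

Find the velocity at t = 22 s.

Δv equals the area under the a-t graph; then v = v₀ + Δv.
0–5 s: -3 × 5 = -15 m/s
5–11 s: 8 × 6 = 48 m/s
11–14 s: -8 × 3 = -24 m/s
14–19 s: -12 × 5 = -60 m/s
19–22 s: 1 × 3 = 3 m/s
Δv = -48 m/s, so v(22) = 1 + (-48) = -47 m/s.

-47 m/s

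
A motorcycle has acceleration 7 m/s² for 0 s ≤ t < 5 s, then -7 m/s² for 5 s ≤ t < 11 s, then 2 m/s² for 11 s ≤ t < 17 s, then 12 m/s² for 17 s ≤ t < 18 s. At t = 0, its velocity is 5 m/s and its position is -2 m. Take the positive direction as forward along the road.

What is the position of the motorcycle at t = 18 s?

On each constant-a segment, Δv = aΔt and Δx = v₀Δt + ½aΔt²; chain segment to segment.
0–5 s: v starts 5 m/s; Δx = 5·5 + ½·7·5² = 112.5 m; v ends 40 m/s.
5–11 s: v starts 40 m/s; Δx = 40·6 + ½·-7·6² = 114 m; v ends -2 m/s.
11–17 s: v starts -2 m/s; Δx = -2·6 + ½·2·6² = 24 m; v ends 10 m/s.
17–18 s: v starts 10 m/s; Δx = 10·1 + ½·12·1² = 16 m; v ends 22 m/s.
x(18) = -2 + Σ Δx = 264.5 m.

264.5 m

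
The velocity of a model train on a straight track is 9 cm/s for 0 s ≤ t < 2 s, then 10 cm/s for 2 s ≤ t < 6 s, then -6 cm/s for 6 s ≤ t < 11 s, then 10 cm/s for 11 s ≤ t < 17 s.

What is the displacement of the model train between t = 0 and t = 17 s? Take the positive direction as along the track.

88 cm

Displacement is the signed area under the v-t curve.
0–2 s: 9 × 2 = 18 cm
2–6 s: 10 × 4 = 40 cm
6–11 s: -6 × 5 = -30 cm
11–17 s: 10 × 6 = 60 cm
Net displacement = 88 cm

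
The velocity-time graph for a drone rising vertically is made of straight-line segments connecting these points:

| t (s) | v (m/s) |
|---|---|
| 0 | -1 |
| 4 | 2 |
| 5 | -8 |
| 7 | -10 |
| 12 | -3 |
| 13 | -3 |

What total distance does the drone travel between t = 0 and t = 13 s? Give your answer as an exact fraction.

1807/30 m

Distance (not displacement) is the total path length: add the absolute areas under v-t.
0–4 s: v = 0 at t = 4/3 s; triangle areas 2/3 + 8/3 = 10/3 m
4–5 s: v = 0 at t = 4.2 s; triangle areas 0.2 + 3.2 = 3.4 m
5–7 s: |½(-8 + -10)(2)| = 18 m
7–12 s: |½(-10 + -3)(5)| = 32.5 m
12–13 s: |-3| × 1 = 3 m
Total distance = 1807/30 m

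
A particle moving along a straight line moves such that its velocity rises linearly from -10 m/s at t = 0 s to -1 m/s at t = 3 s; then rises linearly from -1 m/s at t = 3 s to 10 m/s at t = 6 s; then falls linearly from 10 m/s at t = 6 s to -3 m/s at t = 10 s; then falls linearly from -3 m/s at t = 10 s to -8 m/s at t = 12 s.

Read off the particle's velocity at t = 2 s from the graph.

On 0–3 s the graph is linear from -10 to -1 m/s: v(2) = -10 + (-1 − -10)·(2 − 0)/(3 − 0) = -4 m/s.

-4 m/s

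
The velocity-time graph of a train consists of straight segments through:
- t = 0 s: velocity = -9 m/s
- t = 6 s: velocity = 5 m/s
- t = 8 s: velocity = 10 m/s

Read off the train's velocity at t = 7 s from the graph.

7.5 m/s

On 6–8 s the graph is linear from 5 to 10 m/s: v(7) = 5 + (10 − 5)·(7 − 6)/(8 − 6) = 7.5 m/s.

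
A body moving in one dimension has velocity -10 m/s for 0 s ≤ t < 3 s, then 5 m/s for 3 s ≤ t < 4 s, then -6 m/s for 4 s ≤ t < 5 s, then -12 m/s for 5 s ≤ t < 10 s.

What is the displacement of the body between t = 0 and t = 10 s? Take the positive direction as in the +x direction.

-91 m

Net displacement equals the area under the velocity-time graph (areas below the axis count negative).
0–3 s: -10 × 3 = -30 m
3–4 s: 5 × 1 = 5 m
4–5 s: -6 × 1 = -6 m
5–10 s: -12 × 5 = -60 m
Net displacement = -91 m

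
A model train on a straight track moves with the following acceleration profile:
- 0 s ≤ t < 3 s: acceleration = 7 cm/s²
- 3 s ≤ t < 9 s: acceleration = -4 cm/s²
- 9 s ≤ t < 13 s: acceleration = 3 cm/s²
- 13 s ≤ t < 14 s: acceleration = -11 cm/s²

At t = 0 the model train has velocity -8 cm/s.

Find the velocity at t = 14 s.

Δv equals the area under the a-t graph; then v = v₀ + Δv.
0–3 s: 7 × 3 = 21 cm/s
3–9 s: -4 × 6 = -24 cm/s
9–13 s: 3 × 4 = 12 cm/s
13–14 s: -11 × 1 = -11 cm/s
Δv = -2 cm/s, so v(14) = -8 + (-2) = -10 cm/s.

-10 cm/s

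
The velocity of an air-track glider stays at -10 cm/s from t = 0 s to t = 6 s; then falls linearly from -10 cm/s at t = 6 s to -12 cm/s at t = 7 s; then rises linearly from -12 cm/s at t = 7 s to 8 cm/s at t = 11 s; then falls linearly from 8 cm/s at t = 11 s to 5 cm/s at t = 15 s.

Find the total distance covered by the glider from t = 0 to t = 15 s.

Distance (not displacement) is the total path length: add the absolute areas under v-t.
0–6 s: |-10| × 6 = 60 cm
6–7 s: |½(-10 + -12)(1)| = 11 cm
7–11 s: v = 0 at t = 9.4 s; triangle areas 14.4 + 6.4 = 20.8 cm
11–15 s: |½(8 + 5)(4)| = 26 cm
Total distance = 117.8 cm

117.8 cm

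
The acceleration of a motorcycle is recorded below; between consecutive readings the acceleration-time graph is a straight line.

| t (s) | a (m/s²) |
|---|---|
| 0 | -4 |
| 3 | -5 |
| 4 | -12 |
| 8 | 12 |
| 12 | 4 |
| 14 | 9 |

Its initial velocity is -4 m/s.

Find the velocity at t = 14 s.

Δv equals the area under the a-t graph; then v = v₀ + Δv.
0–3 s: ½(-4 + -5)(3) = -13.5 m/s
3–4 s: ½(-5 + -12)(1) = -8.5 m/s
4–8 s: ½(-12 + 12)(4) = 0 m/s
8–12 s: ½(12 + 4)(4) = 32 m/s
12–14 s: ½(4 + 9)(2) = 13 m/s
Δv = 23 m/s, so v(14) = -4 + (23) = 19 m/s.

19 m/s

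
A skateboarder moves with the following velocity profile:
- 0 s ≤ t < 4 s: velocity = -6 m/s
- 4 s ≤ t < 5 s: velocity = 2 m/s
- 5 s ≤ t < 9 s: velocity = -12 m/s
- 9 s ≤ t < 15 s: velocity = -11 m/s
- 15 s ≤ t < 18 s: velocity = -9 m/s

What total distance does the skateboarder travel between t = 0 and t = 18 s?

Total distance travelled is ∫|v| dt — sum the magnitudes of each area piece.
0–4 s: |-6| × 4 = 24 m
4–5 s: |2| × 1 = 2 m
5–9 s: |-12| × 4 = 48 m
9–15 s: |-11| × 6 = 66 m
15–18 s: |-9| × 3 = 27 m
Total distance = 167 m

167 m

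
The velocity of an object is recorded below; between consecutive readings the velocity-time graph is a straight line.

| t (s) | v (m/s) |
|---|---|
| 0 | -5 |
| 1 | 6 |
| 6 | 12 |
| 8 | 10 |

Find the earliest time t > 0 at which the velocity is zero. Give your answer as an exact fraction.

t = 5/11 s

v changes sign on 0–1 s (from -5 to 6); the graph is linear there, so v = 0 at t = 0 + (5)·(1 − 0)/(6 − -5) = 5/11 s.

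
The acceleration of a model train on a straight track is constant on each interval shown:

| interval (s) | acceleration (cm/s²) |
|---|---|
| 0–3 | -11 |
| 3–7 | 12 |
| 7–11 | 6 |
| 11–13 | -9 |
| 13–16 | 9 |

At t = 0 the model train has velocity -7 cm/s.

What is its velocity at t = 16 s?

41 cm/s

Δv equals the area under the a-t graph; then v = v₀ + Δv.
0–3 s: -11 × 3 = -33 cm/s
3–7 s: 12 × 4 = 48 cm/s
7–11 s: 6 × 4 = 24 cm/s
11–13 s: -9 × 2 = -18 cm/s
13–16 s: 9 × 3 = 27 cm/s
Δv = 48 cm/s, so v(16) = -7 + (48) = 41 cm/s.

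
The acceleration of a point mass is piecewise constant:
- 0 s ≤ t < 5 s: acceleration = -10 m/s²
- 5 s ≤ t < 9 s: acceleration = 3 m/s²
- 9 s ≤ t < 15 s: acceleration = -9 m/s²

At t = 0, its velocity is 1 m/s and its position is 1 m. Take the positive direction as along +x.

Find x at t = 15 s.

On each constant-a segment, Δv = aΔt and Δx = v₀Δt + ½aΔt²; chain segment to segment.
0–5 s: v starts 1 m/s; Δx = 1·5 + ½·-10·5² = -120 m; v ends -49 m/s.
5–9 s: v starts -49 m/s; Δx = -49·4 + ½·3·4² = -172 m; v ends -37 m/s.
9–15 s: v starts -37 m/s; Δx = -37·6 + ½·-9·6² = -384 m; v ends -91 m/s.
x(15) = 1 + Σ Δx = -675 m.

-675 m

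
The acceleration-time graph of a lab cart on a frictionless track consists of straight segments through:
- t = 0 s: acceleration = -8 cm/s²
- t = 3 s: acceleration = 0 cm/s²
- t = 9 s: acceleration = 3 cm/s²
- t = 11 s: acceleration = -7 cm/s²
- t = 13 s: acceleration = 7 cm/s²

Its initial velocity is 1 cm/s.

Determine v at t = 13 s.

Δv equals the area under the a-t graph; then v = v₀ + Δv.
0–3 s: ½(-8 + 0)(3) = -12 cm/s
3–9 s: ½(0 + 3)(6) = 9 cm/s
9–11 s: ½(3 + -7)(2) = -4 cm/s
11–13 s: ½(-7 + 7)(2) = 0 cm/s
Δv = -7 cm/s, so v(13) = 1 + (-7) = -6 cm/s.

-6 cm/s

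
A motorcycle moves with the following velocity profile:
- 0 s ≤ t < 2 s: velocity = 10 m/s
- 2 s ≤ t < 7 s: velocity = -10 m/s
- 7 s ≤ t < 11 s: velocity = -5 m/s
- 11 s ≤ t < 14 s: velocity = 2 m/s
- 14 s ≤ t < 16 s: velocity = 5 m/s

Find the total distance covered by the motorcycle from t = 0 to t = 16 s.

Distance (not displacement) is the total path length: add the absolute areas under v-t.
0–2 s: |10| × 2 = 20 m
2–7 s: |-10| × 5 = 50 m
7–11 s: |-5| × 4 = 20 m
11–14 s: |2| × 3 = 6 m
14–16 s: |5| × 2 = 10 m
Total distance = 106 m

106 m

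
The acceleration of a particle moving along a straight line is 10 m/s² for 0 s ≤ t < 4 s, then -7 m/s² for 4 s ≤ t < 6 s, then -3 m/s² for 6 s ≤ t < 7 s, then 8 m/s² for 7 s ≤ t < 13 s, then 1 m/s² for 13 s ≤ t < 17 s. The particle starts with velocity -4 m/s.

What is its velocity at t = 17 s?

Δv equals the area under the a-t graph; then v = v₀ + Δv.
0–4 s: 10 × 4 = 40 m/s
4–6 s: -7 × 2 = -14 m/s
6–7 s: -3 × 1 = -3 m/s
7–13 s: 8 × 6 = 48 m/s
13–17 s: 1 × 4 = 4 m/s
Δv = 75 m/s, so v(17) = -4 + (75) = 71 m/s.

71 m/s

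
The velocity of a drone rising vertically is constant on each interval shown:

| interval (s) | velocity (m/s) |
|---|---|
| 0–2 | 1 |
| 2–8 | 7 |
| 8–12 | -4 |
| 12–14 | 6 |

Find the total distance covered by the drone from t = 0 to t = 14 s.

72 m

Distance (not displacement) is the total path length: add the absolute areas under v-t.
0–2 s: |1| × 2 = 2 m
2–8 s: |7| × 6 = 42 m
8–12 s: |-4| × 4 = 16 m
12–14 s: |6| × 2 = 12 m
Total distance = 72 m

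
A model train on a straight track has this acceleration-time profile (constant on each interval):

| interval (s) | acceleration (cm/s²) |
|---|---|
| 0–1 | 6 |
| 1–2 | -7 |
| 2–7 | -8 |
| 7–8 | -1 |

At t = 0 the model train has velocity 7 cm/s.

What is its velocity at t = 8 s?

Δv equals the area under the a-t graph; then v = v₀ + Δv.
0–1 s: 6 × 1 = 6 cm/s
1–2 s: -7 × 1 = -7 cm/s
2–7 s: -8 × 5 = -40 cm/s
7–8 s: -1 × 1 = -1 cm/s
Δv = -42 cm/s, so v(8) = 7 + (-42) = -35 cm/s.

-35 cm/s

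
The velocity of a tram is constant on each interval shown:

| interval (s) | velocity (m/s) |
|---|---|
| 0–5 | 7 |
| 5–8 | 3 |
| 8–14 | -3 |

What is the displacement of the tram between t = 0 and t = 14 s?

Net displacement equals the area under the velocity-time graph (areas below the axis count negative).
0–5 s: 7 × 5 = 35 m
5–8 s: 3 × 3 = 9 m
8–14 s: -3 × 6 = -18 m
Net displacement = 26 m

26 m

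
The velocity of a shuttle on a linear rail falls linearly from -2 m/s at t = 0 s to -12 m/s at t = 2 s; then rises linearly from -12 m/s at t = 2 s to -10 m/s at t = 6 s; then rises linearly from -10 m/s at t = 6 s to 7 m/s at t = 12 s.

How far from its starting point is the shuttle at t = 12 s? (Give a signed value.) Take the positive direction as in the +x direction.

Displacement is the signed area under the v-t curve.
0–2 s: ½(-2 + -12)(2) = -14 m
2–6 s: ½(-12 + -10)(4) = -44 m
6–12 s: ½(-10 + 7)(6) = -9 m
Net displacement = -67 m

-67 m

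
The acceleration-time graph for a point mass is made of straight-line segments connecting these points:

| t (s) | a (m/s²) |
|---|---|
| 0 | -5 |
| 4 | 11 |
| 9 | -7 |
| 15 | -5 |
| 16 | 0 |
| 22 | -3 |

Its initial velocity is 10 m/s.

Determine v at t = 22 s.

-15.5 m/s

Δv equals the area under the a-t graph; then v = v₀ + Δv.
0–4 s: ½(-5 + 11)(4) = 12 m/s
4–9 s: ½(11 + -7)(5) = 10 m/s
9–15 s: ½(-7 + -5)(6) = -36 m/s
15–16 s: ½(-5 + 0)(1) = -2.5 m/s
16–22 s: ½(0 + -3)(6) = -9 m/s
Δv = -25.5 m/s, so v(22) = 10 + (-25.5) = -15.5 m/s.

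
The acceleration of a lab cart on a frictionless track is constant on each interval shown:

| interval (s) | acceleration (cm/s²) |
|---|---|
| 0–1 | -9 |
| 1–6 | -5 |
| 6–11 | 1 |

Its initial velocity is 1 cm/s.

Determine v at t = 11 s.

-28 cm/s

Δv equals the area under the a-t graph; then v = v₀ + Δv.
0–1 s: -9 × 1 = -9 cm/s
1–6 s: -5 × 5 = -25 cm/s
6–11 s: 1 × 5 = 5 cm/s
Δv = -29 cm/s, so v(11) = 1 + (-29) = -28 cm/s.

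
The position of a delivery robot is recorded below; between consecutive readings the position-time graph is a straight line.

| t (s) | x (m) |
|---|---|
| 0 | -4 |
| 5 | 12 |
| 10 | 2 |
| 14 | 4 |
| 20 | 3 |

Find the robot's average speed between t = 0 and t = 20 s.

Average speed = (total path length)/(elapsed time); on a piecewise-linear x-t graph the path length is Σ|Δx|.
0–5 s: |Δx| = |12 − -4| = 16 m
5–10 s: |Δx| = |2 − 12| = 10 m
10–14 s: |Δx| = |4 − 2| = 2 m
14–20 s: |Δx| = |3 − 4| = 1 m
Total path = 29 m; average speed = 29/20 = 1.45 m/s.

1.45 m/s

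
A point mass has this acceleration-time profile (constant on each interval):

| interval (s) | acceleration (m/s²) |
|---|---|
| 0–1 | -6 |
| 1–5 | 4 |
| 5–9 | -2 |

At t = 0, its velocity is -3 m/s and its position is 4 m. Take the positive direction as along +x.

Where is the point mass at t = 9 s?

On each constant-a segment, Δv = aΔt and Δx = v₀Δt + ½aΔt²; chain segment to segment.
0–1 s: v starts -3 m/s; Δx = -3·1 + ½·-6·1² = -6 m; v ends -9 m/s.
1–5 s: v starts -9 m/s; Δx = -9·4 + ½·4·4² = -4 m; v ends 7 m/s.
5–9 s: v starts 7 m/s; Δx = 7·4 + ½·-2·4² = 12 m; v ends -1 m/s.
x(9) = 4 + Σ Δx = 6 m.

6 m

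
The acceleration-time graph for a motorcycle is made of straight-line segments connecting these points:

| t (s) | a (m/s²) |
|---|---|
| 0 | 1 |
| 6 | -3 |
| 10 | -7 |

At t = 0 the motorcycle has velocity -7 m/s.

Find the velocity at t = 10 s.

-33 m/s

Δv equals the area under the a-t graph; then v = v₀ + Δv.
0–6 s: ½(1 + -3)(6) = -6 m/s
6–10 s: ½(-3 + -7)(4) = -20 m/s
Δv = -26 m/s, so v(10) = -7 + (-26) = -33 m/s.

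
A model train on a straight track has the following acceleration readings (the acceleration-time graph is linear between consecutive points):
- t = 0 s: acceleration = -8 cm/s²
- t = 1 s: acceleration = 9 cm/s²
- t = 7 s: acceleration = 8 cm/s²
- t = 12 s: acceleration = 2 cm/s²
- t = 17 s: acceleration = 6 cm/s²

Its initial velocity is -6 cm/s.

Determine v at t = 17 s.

Δv equals the area under the a-t graph; then v = v₀ + Δv.
0–1 s: ½(-8 + 9)(1) = 0.5 cm/s
1–7 s: ½(9 + 8)(6) = 51 cm/s
7–12 s: ½(8 + 2)(5) = 25 cm/s
12–17 s: ½(2 + 6)(5) = 20 cm/s
Δv = 96.5 cm/s, so v(17) = -6 + (96.5) = 90.5 cm/s.

90.5 cm/s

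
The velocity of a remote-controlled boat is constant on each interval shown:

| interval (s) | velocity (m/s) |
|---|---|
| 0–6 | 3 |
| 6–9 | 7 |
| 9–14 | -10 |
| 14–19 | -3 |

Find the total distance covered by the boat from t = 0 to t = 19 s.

Distance (not displacement) is the total path length: add the absolute areas under v-t.
0–6 s: |3| × 6 = 18 m
6–9 s: |7| × 3 = 21 m
9–14 s: |-10| × 5 = 50 m
14–19 s: |-3| × 5 = 15 m
Total distance = 104 m

104 m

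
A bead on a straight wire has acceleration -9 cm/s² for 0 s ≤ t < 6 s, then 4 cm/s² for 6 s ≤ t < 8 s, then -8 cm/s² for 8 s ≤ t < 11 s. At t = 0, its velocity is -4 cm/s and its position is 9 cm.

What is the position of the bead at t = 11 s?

On each constant-a segment, Δv = aΔt and Δx = v₀Δt + ½aΔt²; chain segment to segment.
0–6 s: v starts -4 cm/s; Δx = -4·6 + ½·-9·6² = -186 cm; v ends -58 cm/s.
6–8 s: v starts -58 cm/s; Δx = -58·2 + ½·4·2² = -108 cm; v ends -50 cm/s.
8–11 s: v starts -50 cm/s; Δx = -50·3 + ½·-8·3² = -186 cm; v ends -74 cm/s.
x(11) = 9 + Σ Δx = -471 cm.

-471 cm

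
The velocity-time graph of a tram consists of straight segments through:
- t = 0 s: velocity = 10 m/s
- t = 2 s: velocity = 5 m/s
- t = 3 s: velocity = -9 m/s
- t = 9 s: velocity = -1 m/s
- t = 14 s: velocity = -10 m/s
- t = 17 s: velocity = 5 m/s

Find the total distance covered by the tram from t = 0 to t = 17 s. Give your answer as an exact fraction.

Distance (not displacement) is the total path length: add the absolute areas under v-t.
0–2 s: |½(10 + 5)(2)| = 15 m
2–3 s: v = 0 at t = 33/14 s; triangle areas 25/28 + 81/28 = 53/14 m
3–9 s: |½(-9 + -1)(6)| = 30 m
9–14 s: |½(-1 + -10)(5)| = 27.5 m
14–17 s: v = 0 at t = 16 s; triangle areas 10 + 2.5 = 12.5 m
Total distance = 1243/14 m

1243/14 m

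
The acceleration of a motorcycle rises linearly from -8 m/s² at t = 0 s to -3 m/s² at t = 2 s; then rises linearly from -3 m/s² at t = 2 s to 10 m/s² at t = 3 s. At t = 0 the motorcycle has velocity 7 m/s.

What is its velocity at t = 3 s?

-0.5 m/s

Δv equals the area under the a-t graph; then v = v₀ + Δv.
0–2 s: ½(-8 + -3)(2) = -11 m/s
2–3 s: ½(-3 + 10)(1) = 3.5 m/s
Δv = -7.5 m/s, so v(3) = 7 + (-7.5) = -0.5 m/s.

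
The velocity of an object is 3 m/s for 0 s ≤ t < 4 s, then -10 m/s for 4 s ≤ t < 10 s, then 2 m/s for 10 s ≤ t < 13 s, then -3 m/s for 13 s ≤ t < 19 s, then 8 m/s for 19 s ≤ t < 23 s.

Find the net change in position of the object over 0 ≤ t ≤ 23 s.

-28 m

Displacement is the signed area under the v-t curve.
0–4 s: 3 × 4 = 12 m
4–10 s: -10 × 6 = -60 m
10–13 s: 2 × 3 = 6 m
13–19 s: -3 × 6 = -18 m
19–23 s: 8 × 4 = 32 m
Net displacement = -28 m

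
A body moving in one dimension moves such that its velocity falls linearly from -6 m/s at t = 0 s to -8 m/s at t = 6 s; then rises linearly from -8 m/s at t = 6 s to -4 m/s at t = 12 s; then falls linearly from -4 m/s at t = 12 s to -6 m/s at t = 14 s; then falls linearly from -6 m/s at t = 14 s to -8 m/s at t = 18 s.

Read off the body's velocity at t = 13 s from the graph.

On 12–14 s the graph is linear from -4 to -6 m/s: v(13) = -4 + (-6 − -4)·(13 − 12)/(14 − 12) = -5 m/s.

-5 m/s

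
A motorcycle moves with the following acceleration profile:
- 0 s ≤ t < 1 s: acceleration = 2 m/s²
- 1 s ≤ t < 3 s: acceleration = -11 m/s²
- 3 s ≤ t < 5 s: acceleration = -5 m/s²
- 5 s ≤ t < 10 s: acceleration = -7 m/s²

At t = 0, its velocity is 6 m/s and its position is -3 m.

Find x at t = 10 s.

-247.5 m

On each constant-a segment, Δv = aΔt and Δx = v₀Δt + ½aΔt²; chain segment to segment.
0–1 s: v starts 6 m/s; Δx = 6·1 + ½·2·1² = 7 m; v ends 8 m/s.
1–3 s: v starts 8 m/s; Δx = 8·2 + ½·-11·2² = -6 m; v ends -14 m/s.
3–5 s: v starts -14 m/s; Δx = -14·2 + ½·-5·2² = -38 m; v ends -24 m/s.
5–10 s: v starts -24 m/s; Δx = -24·5 + ½·-7·5² = -207.5 m; v ends -59 m/s.
x(10) = -3 + Σ Δx = -247.5 m.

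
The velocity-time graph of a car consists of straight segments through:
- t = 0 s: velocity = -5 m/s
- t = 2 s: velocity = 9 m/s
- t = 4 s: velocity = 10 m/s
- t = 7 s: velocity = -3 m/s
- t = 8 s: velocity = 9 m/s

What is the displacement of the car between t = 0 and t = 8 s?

Displacement is the signed area under the v-t curve.
0–2 s: ½(-5 + 9)(2) = 4 m
2–4 s: ½(9 + 10)(2) = 19 m
4–7 s: ½(10 + -3)(3) = 10.5 m
7–8 s: ½(-3 + 9)(1) = 3 m
Net displacement = 36.5 m

36.5 m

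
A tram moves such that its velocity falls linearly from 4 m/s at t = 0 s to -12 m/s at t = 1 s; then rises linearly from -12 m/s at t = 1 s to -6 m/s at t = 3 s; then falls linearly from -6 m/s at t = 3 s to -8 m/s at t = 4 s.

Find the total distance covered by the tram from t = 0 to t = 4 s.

30 m

Total distance travelled is ∫|v| dt — sum the magnitudes of each area piece.
0–1 s: v = 0 at t = 0.25 s; triangle areas 0.5 + 4.5 = 5 m
1–3 s: |½(-12 + -6)(2)| = 18 m
3–4 s: |½(-6 + -8)(1)| = 7 m
Total distance = 30 m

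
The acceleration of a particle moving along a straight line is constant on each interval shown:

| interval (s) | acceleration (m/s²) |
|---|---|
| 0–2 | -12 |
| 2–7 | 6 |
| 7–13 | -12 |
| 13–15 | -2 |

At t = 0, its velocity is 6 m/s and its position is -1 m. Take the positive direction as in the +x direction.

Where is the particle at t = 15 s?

On each constant-a segment, Δv = aΔt and Δx = v₀Δt + ½aΔt²; chain segment to segment.
0–2 s: v starts 6 m/s; Δx = 6·2 + ½·-12·2² = -12 m; v ends -18 m/s.
2–7 s: v starts -18 m/s; Δx = -18·5 + ½·6·5² = -15 m; v ends 12 m/s.
7–13 s: v starts 12 m/s; Δx = 12·6 + ½·-12·6² = -144 m; v ends -60 m/s.
13–15 s: v starts -60 m/s; Δx = -60·2 + ½·-2·2² = -124 m; v ends -64 m/s.
x(15) = -1 + Σ Δx = -296 m.

-296 m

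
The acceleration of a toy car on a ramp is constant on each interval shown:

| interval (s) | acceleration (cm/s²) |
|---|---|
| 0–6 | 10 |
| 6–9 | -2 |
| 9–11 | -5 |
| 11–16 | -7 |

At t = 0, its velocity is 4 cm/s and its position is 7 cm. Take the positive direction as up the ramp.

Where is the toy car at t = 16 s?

652.5 cm

On each constant-a segment, Δv = aΔt and Δx = v₀Δt + ½aΔt²; chain segment to segment.
0–6 s: v starts 4 cm/s; Δx = 4·6 + ½·10·6² = 204 cm; v ends 64 cm/s.
6–9 s: v starts 64 cm/s; Δx = 64·3 + ½·-2·3² = 183 cm; v ends 58 cm/s.
9–11 s: v starts 58 cm/s; Δx = 58·2 + ½·-5·2² = 106 cm; v ends 48 cm/s.
11–16 s: v starts 48 cm/s; Δx = 48·5 + ½·-7·5² = 152.5 cm; v ends 13 cm/s.
x(16) = 7 + Σ Δx = 652.5 cm.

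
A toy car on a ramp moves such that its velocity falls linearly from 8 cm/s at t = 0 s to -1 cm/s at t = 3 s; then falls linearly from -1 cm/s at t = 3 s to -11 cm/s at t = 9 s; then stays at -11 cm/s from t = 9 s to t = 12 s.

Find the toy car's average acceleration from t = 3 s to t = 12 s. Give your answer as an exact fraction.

-10/9 cm/s²

Average acceleration = Δv/Δt = (-11 − -1)/(12 − 3) = -10/9 cm/s².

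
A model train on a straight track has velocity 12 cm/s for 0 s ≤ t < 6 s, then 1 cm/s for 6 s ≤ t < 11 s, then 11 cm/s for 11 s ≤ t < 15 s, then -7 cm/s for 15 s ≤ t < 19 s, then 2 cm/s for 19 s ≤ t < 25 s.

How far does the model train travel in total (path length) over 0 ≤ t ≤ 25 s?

Total distance travelled is ∫|v| dt — sum the magnitudes of each area piece.
0–6 s: |12| × 6 = 72 cm
6–11 s: |1| × 5 = 5 cm
11–15 s: |11| × 4 = 44 cm
15–19 s: |-7| × 4 = 28 cm
19–25 s: |2| × 6 = 12 cm
Total distance = 161 cm

161 cm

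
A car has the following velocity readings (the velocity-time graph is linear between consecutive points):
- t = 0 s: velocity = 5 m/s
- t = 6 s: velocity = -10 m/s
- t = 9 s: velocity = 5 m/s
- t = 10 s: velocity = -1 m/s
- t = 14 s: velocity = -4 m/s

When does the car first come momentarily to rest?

t = 2 s

v changes sign on 0–6 s (from 5 to -10); the graph is linear there, so v = 0 at t = 0 + (-5)·(6 − 0)/(-10 − 5) = 2 s.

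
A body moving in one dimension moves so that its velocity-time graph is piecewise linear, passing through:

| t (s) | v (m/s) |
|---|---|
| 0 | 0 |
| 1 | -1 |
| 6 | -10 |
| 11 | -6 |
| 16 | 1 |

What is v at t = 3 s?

On 1–6 s the graph is linear from -1 to -10 m/s: v(3) = -1 + (-10 − -1)·(3 − 1)/(6 − 1) = -4.6 m/s.

-4.6 m/s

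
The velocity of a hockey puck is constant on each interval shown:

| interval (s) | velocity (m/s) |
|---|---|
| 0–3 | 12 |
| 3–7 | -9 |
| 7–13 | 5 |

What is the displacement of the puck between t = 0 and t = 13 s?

Displacement is the signed area under the v-t curve.
0–3 s: 12 × 3 = 36 m
3–7 s: -9 × 4 = -36 m
7–13 s: 5 × 6 = 30 m
Net displacement = 30 m

30 m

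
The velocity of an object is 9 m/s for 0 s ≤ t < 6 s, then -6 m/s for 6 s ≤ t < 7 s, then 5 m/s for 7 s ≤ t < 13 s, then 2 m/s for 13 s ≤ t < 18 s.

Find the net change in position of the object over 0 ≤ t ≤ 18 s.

88 m

Net displacement equals the area under the velocity-time graph (areas below the axis count negative).
0–6 s: 9 × 6 = 54 m
6–7 s: -6 × 1 = -6 m
7–13 s: 5 × 6 = 30 m
13–18 s: 2 × 5 = 10 m
Net displacement = 88 m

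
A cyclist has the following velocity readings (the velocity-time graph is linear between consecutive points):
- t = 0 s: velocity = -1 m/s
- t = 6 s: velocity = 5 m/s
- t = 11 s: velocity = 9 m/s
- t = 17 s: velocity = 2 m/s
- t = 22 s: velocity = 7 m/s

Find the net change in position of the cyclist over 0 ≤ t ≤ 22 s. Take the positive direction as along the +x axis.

102.5 m

Net displacement equals the area under the velocity-time graph (areas below the axis count negative).
0–6 s: ½(-1 + 5)(6) = 12 m
6–11 s: ½(5 + 9)(5) = 35 m
11–17 s: ½(9 + 2)(6) = 33 m
17–22 s: ½(2 + 7)(5) = 22.5 m
Net displacement = 102.5 m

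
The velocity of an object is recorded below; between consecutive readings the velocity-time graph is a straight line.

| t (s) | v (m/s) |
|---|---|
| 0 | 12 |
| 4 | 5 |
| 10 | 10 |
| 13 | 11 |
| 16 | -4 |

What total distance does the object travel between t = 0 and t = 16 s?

Total distance travelled is ∫|v| dt — sum the magnitudes of each area piece.
0–4 s: |½(12 + 5)(4)| = 34 m
4–10 s: |½(5 + 10)(6)| = 45 m
10–13 s: |½(10 + 11)(3)| = 31.5 m
13–16 s: v = 0 at t = 15.2 s; triangle areas 12.1 + 1.6 = 13.7 m
Total distance = 124.2 m

124.2 m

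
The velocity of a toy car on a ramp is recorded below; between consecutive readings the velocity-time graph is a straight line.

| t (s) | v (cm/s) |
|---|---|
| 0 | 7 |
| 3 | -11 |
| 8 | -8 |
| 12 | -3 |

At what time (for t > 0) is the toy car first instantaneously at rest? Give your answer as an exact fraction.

t = 7/6 s

v changes sign on 0–3 s (from 7 to -11); the graph is linear there, so v = 0 at t = 0 + (-7)·(3 − 0)/(-11 − 7) = 7/6 s.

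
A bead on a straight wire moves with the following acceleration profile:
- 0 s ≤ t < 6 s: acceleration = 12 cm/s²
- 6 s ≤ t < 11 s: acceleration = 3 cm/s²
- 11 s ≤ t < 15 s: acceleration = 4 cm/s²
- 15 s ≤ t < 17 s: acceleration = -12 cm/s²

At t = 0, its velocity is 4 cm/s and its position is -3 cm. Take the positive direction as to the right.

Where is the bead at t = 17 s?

On each constant-a segment, Δv = aΔt and Δx = v₀Δt + ½aΔt²; chain segment to segment.
0–6 s: v starts 4 cm/s; Δx = 4·6 + ½·12·6² = 240 cm; v ends 76 cm/s.
6–11 s: v starts 76 cm/s; Δx = 76·5 + ½·3·5² = 417.5 cm; v ends 91 cm/s.
11–15 s: v starts 91 cm/s; Δx = 91·4 + ½·4·4² = 396 cm; v ends 107 cm/s.
15–17 s: v starts 107 cm/s; Δx = 107·2 + ½·-12·2² = 190 cm; v ends 83 cm/s.
x(17) = -3 + Σ Δx = 1240.5 cm.

1240.5 cm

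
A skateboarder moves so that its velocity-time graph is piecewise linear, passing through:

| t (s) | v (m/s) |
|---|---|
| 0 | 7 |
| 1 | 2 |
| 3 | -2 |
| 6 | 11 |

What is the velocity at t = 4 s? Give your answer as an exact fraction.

7/3 m/s

On 3–6 s the graph is linear from -2 to 11 m/s: v(4) = -2 + (11 − -2)·(4 − 3)/(6 − 3) = 7/3 m/s.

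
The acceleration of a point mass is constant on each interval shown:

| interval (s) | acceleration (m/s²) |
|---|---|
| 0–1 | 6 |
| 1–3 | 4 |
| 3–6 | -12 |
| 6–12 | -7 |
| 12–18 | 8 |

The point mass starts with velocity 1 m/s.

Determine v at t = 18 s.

Δv equals the area under the a-t graph; then v = v₀ + Δv.
0–1 s: 6 × 1 = 6 m/s
1–3 s: 4 × 2 = 8 m/s
3–6 s: -12 × 3 = -36 m/s
6–12 s: -7 × 6 = -42 m/s
12–18 s: 8 × 6 = 48 m/s
Δv = -16 m/s, so v(18) = 1 + (-16) = -15 m/s.

-15 m/s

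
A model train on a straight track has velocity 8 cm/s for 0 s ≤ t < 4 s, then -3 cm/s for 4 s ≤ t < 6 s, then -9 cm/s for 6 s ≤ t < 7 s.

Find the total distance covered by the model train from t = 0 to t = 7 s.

Distance (not displacement) is the total path length: add the absolute areas under v-t.
0–4 s: |8| × 4 = 32 cm
4–6 s: |-3| × 2 = 6 cm
6–7 s: |-9| × 1 = 9 cm
Total distance = 47 cm

47 cm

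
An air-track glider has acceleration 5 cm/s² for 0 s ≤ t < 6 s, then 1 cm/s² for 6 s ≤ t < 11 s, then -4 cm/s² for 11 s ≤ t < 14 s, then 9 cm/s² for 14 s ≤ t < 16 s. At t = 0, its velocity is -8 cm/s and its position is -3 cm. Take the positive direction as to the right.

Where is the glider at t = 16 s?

On each constant-a segment, Δv = aΔt and Δx = v₀Δt + ½aΔt²; chain segment to segment.
0–6 s: v starts -8 cm/s; Δx = -8·6 + ½·5·6² = 42 cm; v ends 22 cm/s.
6–11 s: v starts 22 cm/s; Δx = 22·5 + ½·1·5² = 122.5 cm; v ends 27 cm/s.
11–14 s: v starts 27 cm/s; Δx = 27·3 + ½·-4·3² = 63 cm; v ends 15 cm/s.
14–16 s: v starts 15 cm/s; Δx = 15·2 + ½·9·2² = 48 cm; v ends 33 cm/s.
x(16) = -3 + Σ Δx = 272.5 cm.

272.5 cm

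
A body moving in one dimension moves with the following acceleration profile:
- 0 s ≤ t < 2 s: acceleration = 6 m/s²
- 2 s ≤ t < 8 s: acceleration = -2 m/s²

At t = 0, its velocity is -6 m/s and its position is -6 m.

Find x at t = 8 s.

On each constant-a segment, Δv = aΔt and Δx = v₀Δt + ½aΔt²; chain segment to segment.
0–2 s: v starts -6 m/s; Δx = -6·2 + ½·6·2² = 0 m; v ends 6 m/s.
2–8 s: v starts 6 m/s; Δx = 6·6 + ½·-2·6² = 0 m; v ends -6 m/s.
x(8) = -6 + Σ Δx = -6 m.

-6 m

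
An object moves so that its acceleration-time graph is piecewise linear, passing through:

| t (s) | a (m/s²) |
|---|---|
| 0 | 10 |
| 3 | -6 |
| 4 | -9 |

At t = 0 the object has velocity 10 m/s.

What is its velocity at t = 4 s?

8.5 m/s

Δv equals the area under the a-t graph; then v = v₀ + Δv.
0–3 s: ½(10 + -6)(3) = 6 m/s
3–4 s: ½(-6 + -9)(1) = -7.5 m/s
Δv = -1.5 m/s, so v(4) = 10 + (-1.5) = 8.5 m/s.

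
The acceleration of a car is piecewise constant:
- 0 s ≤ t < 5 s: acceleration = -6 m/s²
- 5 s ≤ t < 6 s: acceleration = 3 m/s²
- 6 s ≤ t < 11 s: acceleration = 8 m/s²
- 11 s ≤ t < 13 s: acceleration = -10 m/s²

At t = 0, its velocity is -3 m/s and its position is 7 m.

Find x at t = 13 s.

-164.5 m

On each constant-a segment, Δv = aΔt and Δx = v₀Δt + ½aΔt²; chain segment to segment.
0–5 s: v starts -3 m/s; Δx = -3·5 + ½·-6·5² = -90 m; v ends -33 m/s.
5–6 s: v starts -33 m/s; Δx = -33·1 + ½·3·1² = -31.5 m; v ends -30 m/s.
6–11 s: v starts -30 m/s; Δx = -30·5 + ½·8·5² = -50 m; v ends 10 m/s.
11–13 s: v starts 10 m/s; Δx = 10·2 + ½·-10·2² = 0 m; v ends -10 m/s.
x(13) = 7 + Σ Δx = -164.5 m.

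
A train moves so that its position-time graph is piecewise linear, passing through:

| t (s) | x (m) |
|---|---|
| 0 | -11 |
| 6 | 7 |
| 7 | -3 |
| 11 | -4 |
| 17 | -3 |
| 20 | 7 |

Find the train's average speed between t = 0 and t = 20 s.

2 m/s

Average speed = (total path length)/(elapsed time); on a piecewise-linear x-t graph the path length is Σ|Δx|.
0–6 s: |Δx| = |7 − -11| = 18 m
6–7 s: |Δx| = |-3 − 7| = 10 m
7–11 s: |Δx| = |-4 − -3| = 1 m
11–17 s: |Δx| = |-3 − -4| = 1 m
17–20 s: |Δx| = |7 − -3| = 10 m
Total path = 40 m; average speed = 40/20 = 2 m/s.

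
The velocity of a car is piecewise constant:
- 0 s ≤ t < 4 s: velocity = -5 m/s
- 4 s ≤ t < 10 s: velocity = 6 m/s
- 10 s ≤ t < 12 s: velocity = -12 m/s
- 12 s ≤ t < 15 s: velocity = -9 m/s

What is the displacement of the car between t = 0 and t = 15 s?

-35 m

Displacement is the signed area under the v-t curve.
0–4 s: -5 × 4 = -20 m
4–10 s: 6 × 6 = 36 m
10–12 s: -12 × 2 = -24 m
12–15 s: -9 × 3 = -27 m
Net displacement = -35 m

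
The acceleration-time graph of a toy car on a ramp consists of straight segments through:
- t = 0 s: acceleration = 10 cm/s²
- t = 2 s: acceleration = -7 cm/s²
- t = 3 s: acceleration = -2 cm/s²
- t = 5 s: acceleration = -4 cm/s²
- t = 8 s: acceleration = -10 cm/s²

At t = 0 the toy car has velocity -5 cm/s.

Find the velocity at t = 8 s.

-33.5 cm/s

Δv equals the area under the a-t graph; then v = v₀ + Δv.
0–2 s: ½(10 + -7)(2) = 3 cm/s
2–3 s: ½(-7 + -2)(1) = -4.5 cm/s
3–5 s: ½(-2 + -4)(2) = -6 cm/s
5–8 s: ½(-4 + -10)(3) = -21 cm/s
Δv = -28.5 cm/s, so v(8) = -5 + (-28.5) = -33.5 cm/s.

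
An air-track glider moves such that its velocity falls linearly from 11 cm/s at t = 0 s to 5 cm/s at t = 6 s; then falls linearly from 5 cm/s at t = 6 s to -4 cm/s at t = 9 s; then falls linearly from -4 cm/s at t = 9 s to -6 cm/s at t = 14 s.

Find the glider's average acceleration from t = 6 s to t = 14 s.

-1.375 cm/s²

Average acceleration = Δv/Δt = (-6 − 5)/(14 − 6) = -1.375 cm/s².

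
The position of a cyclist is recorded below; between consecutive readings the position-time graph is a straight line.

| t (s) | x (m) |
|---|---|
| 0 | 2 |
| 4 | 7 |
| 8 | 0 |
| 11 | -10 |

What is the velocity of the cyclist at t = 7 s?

Velocity is the slope of the x-t graph on 4–8 s: (0 − 7)/(8 − 4) = -1.75 m/s.

-1.75 m/s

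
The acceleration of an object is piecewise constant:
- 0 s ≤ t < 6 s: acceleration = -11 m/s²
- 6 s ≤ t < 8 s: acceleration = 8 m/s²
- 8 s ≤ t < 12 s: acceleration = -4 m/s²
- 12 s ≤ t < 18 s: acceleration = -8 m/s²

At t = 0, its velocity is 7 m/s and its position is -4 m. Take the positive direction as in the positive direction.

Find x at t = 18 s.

On each constant-a segment, Δv = aΔt and Δx = v₀Δt + ½aΔt²; chain segment to segment.
0–6 s: v starts 7 m/s; Δx = 7·6 + ½·-11·6² = -156 m; v ends -59 m/s.
6–8 s: v starts -59 m/s; Δx = -59·2 + ½·8·2² = -102 m; v ends -43 m/s.
8–12 s: v starts -43 m/s; Δx = -43·4 + ½·-4·4² = -204 m; v ends -59 m/s.
12–18 s: v starts -59 m/s; Δx = -59·6 + ½·-8·6² = -498 m; v ends -107 m/s.
x(18) = -4 + Σ Δx = -964 m.

-964 m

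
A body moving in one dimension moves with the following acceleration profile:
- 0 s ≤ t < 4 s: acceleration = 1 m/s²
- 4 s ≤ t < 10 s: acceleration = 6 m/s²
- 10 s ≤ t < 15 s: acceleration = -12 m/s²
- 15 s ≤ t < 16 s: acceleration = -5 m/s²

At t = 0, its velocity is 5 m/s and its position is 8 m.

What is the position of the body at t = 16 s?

On each constant-a segment, Δv = aΔt and Δx = v₀Δt + ½aΔt²; chain segment to segment.
0–4 s: v starts 5 m/s; Δx = 5·4 + ½·1·4² = 28 m; v ends 9 m/s.
4–10 s: v starts 9 m/s; Δx = 9·6 + ½·6·6² = 162 m; v ends 45 m/s.
10–15 s: v starts 45 m/s; Δx = 45·5 + ½·-12·5² = 75 m; v ends -15 m/s.
15–16 s: v starts -15 m/s; Δx = -15·1 + ½·-5·1² = -17.5 m; v ends -20 m/s.
x(16) = 8 + Σ Δx = 255.5 m.

255.5 m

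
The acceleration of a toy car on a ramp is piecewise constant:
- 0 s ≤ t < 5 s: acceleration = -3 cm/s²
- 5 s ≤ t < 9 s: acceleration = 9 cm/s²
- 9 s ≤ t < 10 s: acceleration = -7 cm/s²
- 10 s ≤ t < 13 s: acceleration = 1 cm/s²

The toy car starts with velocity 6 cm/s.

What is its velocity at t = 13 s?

Δv equals the area under the a-t graph; then v = v₀ + Δv.
0–5 s: -3 × 5 = -15 cm/s
5–9 s: 9 × 4 = 36 cm/s
9–10 s: -7 × 1 = -7 cm/s
10–13 s: 1 × 3 = 3 cm/s
Δv = 17 cm/s, so v(13) = 6 + (17) = 23 cm/s.

23 cm/s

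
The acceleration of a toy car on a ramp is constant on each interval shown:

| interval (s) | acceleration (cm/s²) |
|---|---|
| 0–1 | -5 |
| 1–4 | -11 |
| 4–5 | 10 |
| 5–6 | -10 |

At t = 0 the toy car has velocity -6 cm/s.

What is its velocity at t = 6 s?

Δv equals the area under the a-t graph; then v = v₀ + Δv.
0–1 s: -5 × 1 = -5 cm/s
1–4 s: -11 × 3 = -33 cm/s
4–5 s: 10 × 1 = 10 cm/s
5–6 s: -10 × 1 = -10 cm/s
Δv = -38 cm/s, so v(6) = -6 + (-38) = -44 cm/s.

-44 cm/s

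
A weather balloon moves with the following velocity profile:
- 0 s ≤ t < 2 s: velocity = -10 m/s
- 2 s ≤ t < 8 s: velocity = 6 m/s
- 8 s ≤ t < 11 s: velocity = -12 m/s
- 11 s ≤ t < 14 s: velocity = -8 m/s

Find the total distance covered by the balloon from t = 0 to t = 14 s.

116 m

Total distance travelled is ∫|v| dt — sum the magnitudes of each area piece.
0–2 s: |-10| × 2 = 20 m
2–8 s: |6| × 6 = 36 m
8–11 s: |-12| × 3 = 36 m
11–14 s: |-8| × 3 = 24 m
Total distance = 116 m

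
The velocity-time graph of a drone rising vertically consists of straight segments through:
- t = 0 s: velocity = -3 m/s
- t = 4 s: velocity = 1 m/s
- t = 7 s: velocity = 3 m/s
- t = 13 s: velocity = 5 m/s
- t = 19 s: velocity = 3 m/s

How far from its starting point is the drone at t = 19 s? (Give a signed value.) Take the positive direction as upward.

50 m

Net displacement equals the area under the velocity-time graph (areas below the axis count negative).
0–4 s: ½(-3 + 1)(4) = -4 m
4–7 s: ½(1 + 3)(3) = 6 m
7–13 s: ½(3 + 5)(6) = 24 m
13–19 s: ½(5 + 3)(6) = 24 m
Net displacement = 50 m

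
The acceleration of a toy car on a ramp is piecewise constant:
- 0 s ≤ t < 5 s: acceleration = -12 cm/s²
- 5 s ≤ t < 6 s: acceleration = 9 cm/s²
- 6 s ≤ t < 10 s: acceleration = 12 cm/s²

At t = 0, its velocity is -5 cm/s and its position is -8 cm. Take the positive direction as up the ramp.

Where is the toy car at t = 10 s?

On each constant-a segment, Δv = aΔt and Δx = v₀Δt + ½aΔt²; chain segment to segment.
0–5 s: v starts -5 cm/s; Δx = -5·5 + ½·-12·5² = -175 cm; v ends -65 cm/s.
5–6 s: v starts -65 cm/s; Δx = -65·1 + ½·9·1² = -60.5 cm; v ends -56 cm/s.
6–10 s: v starts -56 cm/s; Δx = -56·4 + ½·12·4² = -128 cm; v ends -8 cm/s.
x(10) = -8 + Σ Δx = -371.5 cm.

-371.5 cm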